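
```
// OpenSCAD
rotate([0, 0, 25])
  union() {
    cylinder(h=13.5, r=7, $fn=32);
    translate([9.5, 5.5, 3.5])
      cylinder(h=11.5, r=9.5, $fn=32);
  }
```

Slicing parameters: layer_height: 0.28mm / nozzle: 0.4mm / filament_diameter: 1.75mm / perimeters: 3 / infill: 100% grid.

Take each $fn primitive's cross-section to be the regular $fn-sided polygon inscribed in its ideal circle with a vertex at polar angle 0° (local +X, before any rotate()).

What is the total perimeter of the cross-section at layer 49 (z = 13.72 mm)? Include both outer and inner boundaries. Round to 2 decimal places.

At z = 13.72 mm: the cylinder does not reach this height (z outside [0, 13.5]); the r=9.5 cylinder at (9.5, 5.5) contributes a regular 32-gon of circumradius 9.5 (perimeter = 2·32·9.500·sin(180°/32) = 59.59 mm); Taking the union: only the r=9.5 cylinder at (9.5, 5.5) is present, so the union is just that shape — boundary = 59.59 mm; (rotated 25° about Z; rotation is an isometry so areas/perimeters/island counts are preserved). Overall, the cross-section is a single solid region. Total boundary length (outer) = 59.59 mm.

59.59 mm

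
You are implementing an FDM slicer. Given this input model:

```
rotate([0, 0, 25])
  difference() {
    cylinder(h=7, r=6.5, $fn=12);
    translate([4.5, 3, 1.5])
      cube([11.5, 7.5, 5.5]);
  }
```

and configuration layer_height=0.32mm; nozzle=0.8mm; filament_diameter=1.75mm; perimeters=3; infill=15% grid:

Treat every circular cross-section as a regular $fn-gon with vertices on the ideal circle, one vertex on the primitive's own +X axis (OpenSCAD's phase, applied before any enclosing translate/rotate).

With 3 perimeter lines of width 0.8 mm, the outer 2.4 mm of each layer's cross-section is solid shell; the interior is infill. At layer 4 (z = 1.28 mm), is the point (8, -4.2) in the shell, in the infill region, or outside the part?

At z = 1.28 mm: the cylinder: section is a regular 12-gon, circumradius r=6.5; the cube at (4.5, 3) is absent (z outside [1.5, 7]); After the difference (first − rest): none of the subtracted shapes is present at this height, so the r=6.5 cylinder is unchanged — 1 connected region; (whole slice rotated 25° about Z — lengths, areas and connectivity unchanged). Overall, the cross-section is a single solid region. Undo the 25° rotation: the query point maps to (5.475, -7.187) in the un-rotated model frame. The nearest boundary edge runs (3.25, -5.63)→(5.63, -3.25); distance from the point to it = 2.68 mm. The point is not inside any of the regions above, so it lies outside the cross-section (2.68 mm from the nearest boundary).

outside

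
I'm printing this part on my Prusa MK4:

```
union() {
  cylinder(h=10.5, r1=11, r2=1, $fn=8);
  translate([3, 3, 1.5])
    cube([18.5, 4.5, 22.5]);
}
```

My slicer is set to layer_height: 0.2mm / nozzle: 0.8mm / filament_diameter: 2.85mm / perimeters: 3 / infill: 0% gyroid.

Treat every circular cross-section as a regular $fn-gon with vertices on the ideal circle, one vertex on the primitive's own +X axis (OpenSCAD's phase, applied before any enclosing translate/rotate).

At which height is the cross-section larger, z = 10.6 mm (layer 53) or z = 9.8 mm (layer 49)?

layer 49 (z = 9.8 mm)

Layer 53 (z = 10.6): the cone does not reach this height (z outside [0, 10.5]); the cube at (3, 3) is present — its section is the full 18.5×4.5 rectangle (area 83.25 mm²); Taking the union: only the 18.5×4.5 cube at (3, 3) is present, so the union is just that shape — area = 83.25 mm². So its area = 83.25 mm². Layer 49 (z = 9.8): the cone (r1=11→r2=1) has section circumradius 1.667 here — a regular 8-gon (area = (8/2)·1.667²·sin(360°/8) = 7.86 mm²); the 18.5×4.5 cube at (3, 3) contributes its full rectangle (area 83.25 mm²); Merging all regions: the 2 present regions are separate (no shared area or edge), so areas and boundary lengths simply add and each stays a separate island — area = 91.11 mm². So its area = 91.11 mm². Layer 49 is larger (91.11 vs 83.25 mm²).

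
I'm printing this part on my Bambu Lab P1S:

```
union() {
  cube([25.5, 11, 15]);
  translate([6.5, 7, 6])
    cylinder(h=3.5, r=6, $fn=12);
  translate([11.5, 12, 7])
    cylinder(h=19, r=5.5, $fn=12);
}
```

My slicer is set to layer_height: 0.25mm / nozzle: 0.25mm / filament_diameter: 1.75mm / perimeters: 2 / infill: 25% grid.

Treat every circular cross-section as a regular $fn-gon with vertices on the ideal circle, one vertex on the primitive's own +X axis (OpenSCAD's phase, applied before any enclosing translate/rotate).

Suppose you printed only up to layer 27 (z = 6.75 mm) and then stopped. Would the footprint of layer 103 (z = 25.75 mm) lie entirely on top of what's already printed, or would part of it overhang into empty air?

Compare the two slices. At z = 6.75: the cube (footprint 25.5×11) is included at this height (area 280.50 mm²); the r=6 cylinder at (6.5, 7) contributes a regular 12-gon of circumradius 6 (area = (12/2)·6.000²·sin(360°/12) = 108.00 mm²); the cylinder at (11.5, 12) is absent (z outside [7, 26]); Taking the union: the regions partially overlap — summed areas 388.50 mm² minus the doubly-counted overlap 96.98 mm² gives 291.52 mm² — area = 291.52 mm². At z = 25.75: the cube is absent (z outside [0, 15]); the cylinder at (6.5, 7) is not intersected at this z (z outside [6, 9.5]); the cylinder at (11.5, 12): section is a regular 12-gon, circumradius r=5.5 (area = (12/2)·5.500²·sin(360°/12) = 90.75 mm²); Merging all regions: only the r=5.5 cylinder at (11.5, 12) is present, so the union is just that shape — area = 90.75 mm². Checking containment: at z = 25.75 the cross-section extends beyond the z = 6.75 cross-section by about 49.87 mm².

part overhangs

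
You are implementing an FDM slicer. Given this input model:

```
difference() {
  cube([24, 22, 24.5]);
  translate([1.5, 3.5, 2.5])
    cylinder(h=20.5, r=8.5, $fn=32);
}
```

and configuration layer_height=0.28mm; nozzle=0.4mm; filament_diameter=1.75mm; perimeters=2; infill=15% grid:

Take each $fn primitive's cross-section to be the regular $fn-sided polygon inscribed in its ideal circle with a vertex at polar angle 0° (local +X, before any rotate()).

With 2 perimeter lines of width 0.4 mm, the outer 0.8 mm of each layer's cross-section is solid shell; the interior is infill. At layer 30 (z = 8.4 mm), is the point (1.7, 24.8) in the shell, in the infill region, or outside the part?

At z = 8.4 mm: the 24×22 cube contributes its full rectangle; the r=8.5 cylinder at (1.5, 3.5) gives a regular 32-gon of circumradius 8.5 (constant along its height); After the difference (first − rest): starting from the 24×22 cube, the r=8.5 cylinder at (1.5, 3.5) partially overlaps it — only the 103.06 mm² overlap (of its 225.52 mm²) is removed, clipping the outline — 1 connected region. Overall, the cross-section is a single solid region. The nearest boundary edge runs (0.00, 22.00)→(24.00, 22.00); distance from the point to it = 2.80 mm. The point is not inside any of the regions above, so it lies outside the cross-section (2.80 mm from the nearest boundary).

outside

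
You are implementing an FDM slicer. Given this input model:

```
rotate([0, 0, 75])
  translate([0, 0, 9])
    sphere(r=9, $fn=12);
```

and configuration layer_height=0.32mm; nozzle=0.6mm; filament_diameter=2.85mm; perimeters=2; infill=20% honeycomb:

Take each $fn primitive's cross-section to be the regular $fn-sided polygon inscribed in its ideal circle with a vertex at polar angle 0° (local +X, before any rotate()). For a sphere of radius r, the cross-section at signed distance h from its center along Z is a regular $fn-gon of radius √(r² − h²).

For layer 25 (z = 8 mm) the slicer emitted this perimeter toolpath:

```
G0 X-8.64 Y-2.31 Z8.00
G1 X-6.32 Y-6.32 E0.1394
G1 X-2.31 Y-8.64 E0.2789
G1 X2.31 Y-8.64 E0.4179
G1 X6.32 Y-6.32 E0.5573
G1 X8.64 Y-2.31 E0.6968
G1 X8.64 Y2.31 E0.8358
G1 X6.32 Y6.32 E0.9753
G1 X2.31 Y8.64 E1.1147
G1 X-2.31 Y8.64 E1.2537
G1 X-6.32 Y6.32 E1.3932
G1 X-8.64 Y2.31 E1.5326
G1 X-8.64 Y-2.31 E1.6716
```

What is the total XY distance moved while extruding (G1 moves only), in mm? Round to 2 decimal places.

Sum the Euclidean lengths of each G1 segment: total = 55.54 mm.

55.54 mm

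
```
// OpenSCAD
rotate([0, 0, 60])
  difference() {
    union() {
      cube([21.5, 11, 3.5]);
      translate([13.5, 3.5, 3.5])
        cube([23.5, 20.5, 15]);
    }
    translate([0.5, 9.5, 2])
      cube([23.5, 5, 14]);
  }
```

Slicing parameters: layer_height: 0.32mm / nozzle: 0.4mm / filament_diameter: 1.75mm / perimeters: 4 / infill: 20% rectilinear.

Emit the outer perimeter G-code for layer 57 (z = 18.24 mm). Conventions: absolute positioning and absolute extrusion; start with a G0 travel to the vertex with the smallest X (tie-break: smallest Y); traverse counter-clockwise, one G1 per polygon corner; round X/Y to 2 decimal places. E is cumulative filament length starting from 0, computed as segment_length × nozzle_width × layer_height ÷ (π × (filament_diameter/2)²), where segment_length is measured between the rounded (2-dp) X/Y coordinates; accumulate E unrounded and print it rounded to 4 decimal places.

At z = 18.24 mm: the cube is not intersected at this z (z outside [0, 3.5]); the 23.5×20.5 cube at (13.5, 3.5) contributes its full rectangle; Taking the union: only the 23.5×20.5 cube at (13.5, 3.5) is present, so the union is just that shape — 1 connected region; the cube at (0.5, 9.5) does not reach this height (z outside [2, 16]); Taking the first minus the rest: none of the subtracted shapes is present at this height, so the result so far is unchanged — 1 connected region; (rotated 60° about Z; rotation is an isometry so areas/perimeters/island counts are preserved). The outline is a single polygon with 4 vertices. Extrusion per mm of travel: 0.4 × 0.32 / (π × 0.875²) = 0.053216. Accumulating E over each segment gives final E = 4.6826.

G0 X-14.03 Y23.69 Z18.24
G1 X3.72 Y13.44 E1.0908
G1 X15.47 Y33.79 E2.3413
G1 X-2.28 Y44.04 E3.4320
G1 X-14.03 Y23.69 E4.6826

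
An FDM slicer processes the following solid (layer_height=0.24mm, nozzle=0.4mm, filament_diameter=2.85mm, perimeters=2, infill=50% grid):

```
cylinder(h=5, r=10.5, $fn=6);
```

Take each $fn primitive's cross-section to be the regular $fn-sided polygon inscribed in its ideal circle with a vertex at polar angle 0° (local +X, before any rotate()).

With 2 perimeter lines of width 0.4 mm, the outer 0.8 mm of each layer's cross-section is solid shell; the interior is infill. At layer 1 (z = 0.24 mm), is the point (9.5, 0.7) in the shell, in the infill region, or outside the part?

At z = 0.24 mm: the cylinder: section is a regular 6-gon, circumradius r=10.5. Overall, the cross-section is a single solid region. The nearest boundary edge runs (10.50, 0.00)→(5.25, 9.09); distance from the point to it = 0.52 mm. The point is inside the cross-section, 0.52 mm from the nearest boundary — within the 0.8 mm shell band (2 × 0.4).

shell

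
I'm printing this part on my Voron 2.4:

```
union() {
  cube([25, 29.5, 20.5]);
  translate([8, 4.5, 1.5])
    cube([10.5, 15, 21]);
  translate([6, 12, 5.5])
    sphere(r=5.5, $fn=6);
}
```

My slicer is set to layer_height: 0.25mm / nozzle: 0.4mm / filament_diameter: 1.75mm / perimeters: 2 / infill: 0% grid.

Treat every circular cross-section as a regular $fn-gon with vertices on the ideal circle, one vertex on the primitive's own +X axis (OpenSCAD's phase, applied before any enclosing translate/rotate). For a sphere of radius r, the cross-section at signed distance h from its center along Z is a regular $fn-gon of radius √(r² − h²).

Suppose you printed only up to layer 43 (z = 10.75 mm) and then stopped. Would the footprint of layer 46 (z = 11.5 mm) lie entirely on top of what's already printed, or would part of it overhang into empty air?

entirely on top

Compare the two slices. At z = 10.75: the 25×29.5 cube contributes its full rectangle (area 737.50 mm²); the 10.5×15 cube at (8, 4.5) contributes its full rectangle (area 157.50 mm²); the r=5.5 sphere at (6, 12) contributes a regular 6-gon of circumradius √(5.5²−5.25²) = 1.639 (area = (6/2)·1.639²·sin(360°/6) = 6.98 mm²); Merging all regions: the regions partially overlap — summed areas 901.98 mm² minus the doubly-counted overlap 164.48 mm² gives 737.50 mm² — area = 737.50 mm². At z = 11.5: the cube (footprint 25×29.5) is included at this height (area 737.50 mm²); the 10.5×15 cube at (8, 4.5) contributes its full rectangle (area 157.50 mm²); the sphere at (6, 12) does not reach this height (|z−center|=6.000 > r=5.5); Merging all regions: the 10.5×15 cube at (8, 4.5) lies entirely inside the 25×29.5 cube, so the union is just the 25×29.5 cube — area = 737.50 mm². Checking containment: the cross-section at z = 11.5 is a subset of the cross-section at z = 10.75.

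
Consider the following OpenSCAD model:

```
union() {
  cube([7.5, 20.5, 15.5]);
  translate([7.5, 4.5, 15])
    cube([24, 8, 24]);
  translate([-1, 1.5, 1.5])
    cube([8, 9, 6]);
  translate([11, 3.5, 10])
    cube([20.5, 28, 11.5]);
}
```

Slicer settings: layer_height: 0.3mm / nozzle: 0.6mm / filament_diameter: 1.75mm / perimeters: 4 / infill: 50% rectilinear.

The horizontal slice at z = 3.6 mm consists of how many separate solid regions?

1

At z = 3.6 mm: the cube is present — its section is the full 7.5×20.5 rectangle; the cube at (7.5, 4.5) is not intersected at this z (z outside [15, 39]); the cube at (-1, 1.5) is present — its section is the full 8×9 rectangle; the cube at (11, 3.5) is absent (z outside [10, 21.5]); Taking the union: the regions partially overlap (shared area 63.00 mm²), so overlapping operands fuse into one piece — 1 connected region. The result has 1 disconnected region.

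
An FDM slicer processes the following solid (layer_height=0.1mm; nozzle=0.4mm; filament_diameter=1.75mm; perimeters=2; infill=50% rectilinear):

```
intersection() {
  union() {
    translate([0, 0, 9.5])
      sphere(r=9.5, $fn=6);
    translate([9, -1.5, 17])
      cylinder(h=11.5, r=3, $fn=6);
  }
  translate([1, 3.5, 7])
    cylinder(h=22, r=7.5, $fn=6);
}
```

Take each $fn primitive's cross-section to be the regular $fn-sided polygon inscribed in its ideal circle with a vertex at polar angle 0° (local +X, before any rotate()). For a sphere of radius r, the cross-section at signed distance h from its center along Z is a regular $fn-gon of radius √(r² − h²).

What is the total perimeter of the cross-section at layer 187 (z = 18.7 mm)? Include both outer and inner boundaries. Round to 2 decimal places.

14.21 mm

At z = 18.7 mm: the r=9.5 sphere contributes a regular 6-gon of circumradius √(9.5²−9.2²) = 2.369 (perimeter = 2·6·2.369·sin(180°/6) = 14.21 mm); the r=3 cylinder at (9, -1.5) contributes a regular 6-gon of circumradius 3 (perimeter = 2·6·3.000·sin(180°/6) = 18.00 mm); Combining (union): the 2 present regions are separate (no shared area or edge), so areas and boundary lengths simply add and each stays a separate island — boundary = 32.21 mm; the cylinder at (1, 3.5): section is a regular 6-gon, circumradius r=7.5 (perimeter = 2·6·7.500·sin(180°/6) = 45.00 mm); Keeping only the common overlap: the r=7.5 cylinder at (1, 3.5) partially overlaps the result so far; clipping to the common part keeps 14.58 mm² — boundary = 14.21 mm. Overall, the cross-section is a single solid region. Total boundary length (outer) = 14.21 mm.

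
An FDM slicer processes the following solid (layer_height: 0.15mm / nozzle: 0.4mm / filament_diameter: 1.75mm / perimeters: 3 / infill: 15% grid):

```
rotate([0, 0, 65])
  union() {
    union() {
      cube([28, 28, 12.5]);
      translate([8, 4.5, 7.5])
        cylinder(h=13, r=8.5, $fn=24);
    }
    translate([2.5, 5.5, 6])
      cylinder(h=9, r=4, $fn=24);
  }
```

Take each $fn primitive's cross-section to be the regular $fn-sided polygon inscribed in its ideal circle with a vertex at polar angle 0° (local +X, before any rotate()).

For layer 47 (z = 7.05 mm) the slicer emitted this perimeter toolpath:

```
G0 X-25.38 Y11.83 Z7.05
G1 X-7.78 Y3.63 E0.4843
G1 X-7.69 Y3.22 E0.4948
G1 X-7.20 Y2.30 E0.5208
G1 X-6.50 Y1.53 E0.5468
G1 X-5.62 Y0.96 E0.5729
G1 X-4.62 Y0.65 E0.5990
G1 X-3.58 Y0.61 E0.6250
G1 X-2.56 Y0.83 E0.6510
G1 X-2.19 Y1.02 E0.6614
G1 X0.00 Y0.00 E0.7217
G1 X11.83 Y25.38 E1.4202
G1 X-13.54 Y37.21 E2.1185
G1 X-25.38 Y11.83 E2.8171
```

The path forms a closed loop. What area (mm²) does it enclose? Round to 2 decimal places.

Apply the shoelace formula to the sequence of (X, Y) vertices; enclosed area = 790.35 mm².

790.35 mm²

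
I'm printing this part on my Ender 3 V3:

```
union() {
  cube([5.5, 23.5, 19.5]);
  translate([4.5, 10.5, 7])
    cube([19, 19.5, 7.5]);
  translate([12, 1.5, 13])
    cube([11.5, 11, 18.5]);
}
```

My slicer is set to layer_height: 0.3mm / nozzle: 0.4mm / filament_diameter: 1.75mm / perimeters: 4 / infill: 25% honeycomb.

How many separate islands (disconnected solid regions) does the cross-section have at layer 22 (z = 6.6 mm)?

At z = 6.6 mm: the cube is present — its section is the full 5.5×23.5 rectangle; the cube at (4.5, 10.5) is not intersected at this z (z outside [7, 14.5]); the cube at (12, 1.5) is not intersected at this z (z outside [13, 31.5]); Combining (union): only the 5.5×23.5 cube is present, so the union is just that shape — 1 connected region. Overall, the cross-section is a single solid region. Island count = 1.

1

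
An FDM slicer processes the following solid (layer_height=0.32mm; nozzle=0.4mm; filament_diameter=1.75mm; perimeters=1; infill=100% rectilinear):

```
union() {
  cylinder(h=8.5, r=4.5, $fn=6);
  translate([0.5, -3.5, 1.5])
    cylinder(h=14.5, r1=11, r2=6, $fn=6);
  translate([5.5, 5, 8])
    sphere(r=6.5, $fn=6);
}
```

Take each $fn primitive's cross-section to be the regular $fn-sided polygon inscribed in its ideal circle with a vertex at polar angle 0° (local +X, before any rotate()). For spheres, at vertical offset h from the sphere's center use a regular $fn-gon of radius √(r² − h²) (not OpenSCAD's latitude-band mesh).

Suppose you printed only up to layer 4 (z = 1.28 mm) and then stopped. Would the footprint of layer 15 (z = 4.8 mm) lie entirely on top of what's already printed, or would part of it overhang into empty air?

part overhangs

Compare the two slices. At z = 1.28: the cylinder: section is a regular 6-gon, circumradius r=4.5 (area = (6/2)·4.500²·sin(360°/6) = 52.61 mm²); the cone at (0.5, -3.5) is absent (z outside [1.5, 16]); the sphere at (5.5, 5) is not intersected at this z (|z−center|=6.720 > r=6.5); Combining (union): only the r=4.5 cylinder is present, so the union is just that shape — area = 52.61 mm². At z = 4.8: the cylinder: section is a regular 6-gon, circumradius r=4.5 (area = (6/2)·4.500²·sin(360°/6) = 52.61 mm²); the cone at (0.5, -3.5) contributes a regular 6-gon of circumradius 9.862 (interpolated between r1=11 and r2=6 at t=0.228) (area = (6/2)·9.862²·sin(360°/6) = 252.69 mm²); the r=6.5 sphere at (5.5, 5) slices to a regular 6-gon of circumradius 5.658 (√(r²−h²) with h=3.2 from center) (area = (6/2)·5.658²·sin(360°/6) = 83.16 mm²); Merging all regions: the regions partially overlap — summed areas 388.47 mm² minus the doubly-counted overlap 80.34 mm² gives 308.13 mm² — area = 308.13 mm². Checking containment: at z = 4.8 the cross-section extends beyond the z = 1.28 cross-section by about 255.52 mm².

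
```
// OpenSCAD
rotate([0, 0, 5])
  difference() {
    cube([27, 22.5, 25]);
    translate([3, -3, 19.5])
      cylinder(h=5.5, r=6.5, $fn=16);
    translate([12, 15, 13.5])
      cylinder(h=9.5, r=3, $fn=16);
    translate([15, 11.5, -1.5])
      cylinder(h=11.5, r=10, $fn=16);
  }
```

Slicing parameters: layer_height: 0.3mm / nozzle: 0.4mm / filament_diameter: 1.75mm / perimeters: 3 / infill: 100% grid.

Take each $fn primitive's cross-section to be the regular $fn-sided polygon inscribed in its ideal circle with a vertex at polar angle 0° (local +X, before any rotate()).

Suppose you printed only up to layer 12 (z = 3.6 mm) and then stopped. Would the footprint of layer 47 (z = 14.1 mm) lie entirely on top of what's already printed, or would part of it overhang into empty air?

Compare the two slices. At z = 3.6: the cube (footprint 27×22.5) is included at this height (area 607.50 mm²); the cylinder at (3, -3) is not intersected at this z (z outside [19.5, 25]); the cylinder at (12, 15) is absent (z outside [13.5, 23]); the cylinder at (15, 11.5): section is a regular 16-gon, circumradius r=10 (area = (16/2)·10.000²·sin(360°/16) = 306.15 mm²); Subtracting the remaining from the first: starting from the 27×22.5 cube (607.50 mm²), the r=10 cylinder at (15, 11.5) lies wholly inside it (removes its full 306.15 mm² and its 62.43 mm outline becomes a hole wall) — area = 301.35 mm²; (whole slice rotated 5° about Z — lengths, areas and connectivity unchanged). At z = 14.1: the cube is present — its section is the full 27×22.5 rectangle (area 607.50 mm²); the cylinder at (3, -3) does not reach this height (z outside [19.5, 25]); the r=3 cylinder at (12, 15) gives a regular 16-gon of circumradius 3 (constant along its height) (area = (16/2)·3.000²·sin(360°/16) = 27.55 mm²); the cylinder at (15, 11.5) is absent (z outside [-1.5, 10]); After the difference (first − rest): starting from the 27×22.5 cube (607.50 mm²), the r=3 cylinder at (12, 15) lies wholly inside it (removes its full 27.55 mm² and its 18.73 mm outline becomes a hole wall) — area = 579.95 mm²; (whole slice rotated 5° about Z — lengths, areas and connectivity unchanged). Checking containment: at z = 14.1 the cross-section extends beyond the z = 3.6 cross-section by about 278.59 mm².

part overhangs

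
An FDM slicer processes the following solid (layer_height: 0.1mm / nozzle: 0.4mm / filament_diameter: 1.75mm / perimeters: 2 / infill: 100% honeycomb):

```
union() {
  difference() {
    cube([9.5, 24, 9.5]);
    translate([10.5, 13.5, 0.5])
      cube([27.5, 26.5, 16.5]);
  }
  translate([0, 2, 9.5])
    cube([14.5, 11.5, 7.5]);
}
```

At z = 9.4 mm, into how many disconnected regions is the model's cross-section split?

1

At z = 9.4 mm: the cube is present — its section is the full 9.5×24 rectangle; the 27.5×26.5 cube at (10.5, 13.5) contributes its full rectangle; Subtracting the remaining from the first: starting from the 9.5×24 cube, the 27.5×26.5 cube at (10.5, 13.5) misses the remaining region (no effect) — 1 connected region; the cube at (0, 2) is not intersected at this z (z outside [9.5, 17]); Merging all regions: only the result so far is present, so the union is just that shape — 1 connected region. The result has 1 disconnected region.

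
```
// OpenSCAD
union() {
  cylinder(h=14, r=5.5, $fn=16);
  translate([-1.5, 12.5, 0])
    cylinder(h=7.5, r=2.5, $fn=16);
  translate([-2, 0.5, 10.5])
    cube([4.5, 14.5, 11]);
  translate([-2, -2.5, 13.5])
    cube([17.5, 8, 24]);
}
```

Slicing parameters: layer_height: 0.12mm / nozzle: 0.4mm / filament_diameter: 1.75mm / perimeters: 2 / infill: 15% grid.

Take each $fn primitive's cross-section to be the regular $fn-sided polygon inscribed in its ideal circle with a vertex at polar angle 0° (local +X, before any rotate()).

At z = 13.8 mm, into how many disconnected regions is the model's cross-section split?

At z = 13.8 mm: the cylinder: section is a regular 16-gon, circumradius r=5.5; the cylinder at (-1.5, 12.5) is not intersected at this z (z outside [0, 7.5]); the cube at (-2, 0.5) is present — its section is the full 4.5×14.5 rectangle; the cube at (-2, -2.5) (footprint 17.5×8) is included at this height; Merging all regions: the regions partially overlap (shared area 74.35 mm²), so overlapping operands fuse into one piece — 1 connected region. The result has 1 disconnected region.

1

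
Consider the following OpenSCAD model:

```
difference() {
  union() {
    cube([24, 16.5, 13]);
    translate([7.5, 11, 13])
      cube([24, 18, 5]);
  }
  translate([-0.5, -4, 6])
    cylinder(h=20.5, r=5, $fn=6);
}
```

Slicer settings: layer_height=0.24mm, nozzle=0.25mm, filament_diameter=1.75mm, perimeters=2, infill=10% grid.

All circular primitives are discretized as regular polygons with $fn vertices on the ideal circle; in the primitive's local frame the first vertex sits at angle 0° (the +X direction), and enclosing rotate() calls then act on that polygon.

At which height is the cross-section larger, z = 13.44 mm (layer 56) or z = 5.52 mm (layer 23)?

layer 56 (z = 13.44 mm)

Layer 56 (z = 13.44): the cube does not reach this height (z outside [0, 13]); the cube at (7.5, 11) (footprint 24×18) is included at this height (area 432.00 mm²); Merging all regions: only the 24×18 cube at (7.5, 11) is present, so the union is just that shape — area = 432.00 mm²; the r=5 cylinder at (-0.5, -4) gives a regular 6-gon of circumradius 5 (constant along its height) (area = (6/2)·5.000²·sin(360°/6) = 64.95 mm²); After the difference (first − rest): starting from the result so far (432.00 mm²), the r=5 cylinder at (-0.5, -4) misses the remaining region (no effect) — area = 432.00 mm². So its area = 432.00 mm². Layer 23 (z = 5.52): the cube (footprint 24×16.5) is included at this height (area 396.00 mm²); the cube at (7.5, 11) is not intersected at this z (z outside [13, 18]); Merging all regions: only the 24×16.5 cube is present, so the union is just that shape — area = 396.00 mm²; the cylinder at (-0.5, -4) does not reach this height (z outside [6, 26.5]); After the difference (first − rest): none of the subtracted shapes is present at this height, so the result so far is unchanged — area = 396.00 mm². So its area = 396.00 mm². Layer 56 is larger (432.00 vs 396.00 mm²).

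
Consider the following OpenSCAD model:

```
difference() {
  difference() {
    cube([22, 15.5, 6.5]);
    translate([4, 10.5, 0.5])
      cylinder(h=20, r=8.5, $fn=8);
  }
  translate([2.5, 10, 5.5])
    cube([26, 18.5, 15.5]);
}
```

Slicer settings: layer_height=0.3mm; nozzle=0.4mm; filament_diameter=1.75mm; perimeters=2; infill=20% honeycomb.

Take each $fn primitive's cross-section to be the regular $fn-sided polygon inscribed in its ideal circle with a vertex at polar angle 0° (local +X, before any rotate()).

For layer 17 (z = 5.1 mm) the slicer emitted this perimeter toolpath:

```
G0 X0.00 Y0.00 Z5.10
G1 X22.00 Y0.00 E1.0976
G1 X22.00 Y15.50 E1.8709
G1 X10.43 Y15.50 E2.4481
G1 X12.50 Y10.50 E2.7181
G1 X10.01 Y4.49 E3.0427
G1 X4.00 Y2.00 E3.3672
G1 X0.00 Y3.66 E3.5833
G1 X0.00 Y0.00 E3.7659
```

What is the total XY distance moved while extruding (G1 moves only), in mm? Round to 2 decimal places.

75.48 mm

Sum the Euclidean lengths of each G1 segment: total = 75.48 mm.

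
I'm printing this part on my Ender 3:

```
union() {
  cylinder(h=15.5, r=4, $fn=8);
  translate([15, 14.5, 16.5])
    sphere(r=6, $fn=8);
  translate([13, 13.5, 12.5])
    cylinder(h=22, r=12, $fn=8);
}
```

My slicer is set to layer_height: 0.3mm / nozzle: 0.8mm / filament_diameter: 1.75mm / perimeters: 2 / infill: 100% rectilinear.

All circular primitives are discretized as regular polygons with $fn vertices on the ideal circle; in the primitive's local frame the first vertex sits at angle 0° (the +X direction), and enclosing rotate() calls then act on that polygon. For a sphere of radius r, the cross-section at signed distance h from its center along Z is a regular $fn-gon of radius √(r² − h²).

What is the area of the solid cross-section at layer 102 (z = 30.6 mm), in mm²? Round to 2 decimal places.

407.29 mm²

At z = 30.6 mm: the cylinder is not intersected at this z (z outside [0, 15.5]); the sphere at (15, 14.5) is absent (|z−center|=14.100 > r=6); the cylinder at (13, 13.5): section is a regular 8-gon, circumradius r=12 (area = (8/2)·12.000²·sin(360°/8) = 407.29 mm²); Merging all regions: only the r=12 cylinder at (13, 13.5) is present, so the union is just that shape — area = 407.29 mm². Overall, the cross-section is a single solid region. Net area = 407.29 mm².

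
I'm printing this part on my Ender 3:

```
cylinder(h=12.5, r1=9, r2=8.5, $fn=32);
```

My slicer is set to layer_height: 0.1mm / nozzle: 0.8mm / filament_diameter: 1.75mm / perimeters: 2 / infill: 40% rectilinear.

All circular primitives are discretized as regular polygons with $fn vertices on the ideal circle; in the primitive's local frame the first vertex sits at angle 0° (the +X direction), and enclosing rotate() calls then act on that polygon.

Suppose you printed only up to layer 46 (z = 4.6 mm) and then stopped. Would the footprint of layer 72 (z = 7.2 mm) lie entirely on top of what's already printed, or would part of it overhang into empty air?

entirely on top

Compare the two slices. At z = 4.6: the cone: at t=0.368 of its height the radius interpolates to r₁+(r₂−r₁)t = 8.816, giving a regular 32-gon of that circumradius (area = (32/2)·8.816²·sin(360°/32) = 242.60 mm²). At z = 7.2: the cone (r1=9→r2=8.5) has section circumradius 8.712 here — a regular 32-gon (area = (32/2)·8.712²·sin(360°/32) = 236.91 mm²). Checking containment: the cross-section at z = 7.2 is a subset of the cross-section at z = 4.6.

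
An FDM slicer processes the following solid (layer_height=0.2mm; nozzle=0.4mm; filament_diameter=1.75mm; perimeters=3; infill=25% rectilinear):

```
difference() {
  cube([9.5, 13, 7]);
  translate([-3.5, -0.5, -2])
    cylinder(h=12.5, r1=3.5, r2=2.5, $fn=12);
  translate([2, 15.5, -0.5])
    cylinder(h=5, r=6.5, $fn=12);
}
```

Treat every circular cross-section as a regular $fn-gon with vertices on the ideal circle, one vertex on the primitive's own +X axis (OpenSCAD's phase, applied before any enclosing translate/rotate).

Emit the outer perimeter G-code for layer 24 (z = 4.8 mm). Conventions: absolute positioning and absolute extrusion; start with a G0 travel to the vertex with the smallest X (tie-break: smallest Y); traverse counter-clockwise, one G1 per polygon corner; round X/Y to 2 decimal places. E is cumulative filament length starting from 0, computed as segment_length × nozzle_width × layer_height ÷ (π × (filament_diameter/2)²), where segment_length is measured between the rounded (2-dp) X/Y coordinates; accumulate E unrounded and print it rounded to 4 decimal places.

G0 X0.00 Y0.00 Z4.80
G1 X9.50 Y0.00 E0.3160
G1 X9.50 Y13.00 E0.7484
G1 X0.00 Y13.00 E1.0643
G1 X0.00 Y0.00 E1.4967

At z = 4.8 mm: the 9.5×13 cube contributes its full rectangle; the cone at (-3.5, -0.5) (r1=3.5→r2=2.5) has section circumradius 2.956 here — a regular 12-gon; the cylinder at (2, 15.5) does not reach this height (z outside [-0.5, 4.5]); After the difference (first − rest): starting from the 9.5×13 cube, the cone at (-3.5, -0.5) misses the remaining region (no effect) — 1 connected region. The outline is a single polygon with 4 vertices. Extrusion per mm of travel: 0.4 × 0.2 / (π × 0.875²) = 0.033260. Accumulating E over each segment gives final E = 1.4967.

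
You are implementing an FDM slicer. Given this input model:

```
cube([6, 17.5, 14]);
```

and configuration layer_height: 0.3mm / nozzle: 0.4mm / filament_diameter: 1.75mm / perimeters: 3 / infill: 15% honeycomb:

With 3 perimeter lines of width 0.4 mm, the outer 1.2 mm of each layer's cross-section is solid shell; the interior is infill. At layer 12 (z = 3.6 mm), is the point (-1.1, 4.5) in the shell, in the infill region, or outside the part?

At z = 3.6 mm: the cube (footprint 6×17.5) is included at this height. Overall, the cross-section is a single solid region. The nearest boundary edge runs (0.00, 17.50)→(0.00, 0.00); distance from the point to it = 1.10 mm. The point is not inside any of the regions above, so it lies outside the cross-section (1.10 mm from the nearest boundary).

outside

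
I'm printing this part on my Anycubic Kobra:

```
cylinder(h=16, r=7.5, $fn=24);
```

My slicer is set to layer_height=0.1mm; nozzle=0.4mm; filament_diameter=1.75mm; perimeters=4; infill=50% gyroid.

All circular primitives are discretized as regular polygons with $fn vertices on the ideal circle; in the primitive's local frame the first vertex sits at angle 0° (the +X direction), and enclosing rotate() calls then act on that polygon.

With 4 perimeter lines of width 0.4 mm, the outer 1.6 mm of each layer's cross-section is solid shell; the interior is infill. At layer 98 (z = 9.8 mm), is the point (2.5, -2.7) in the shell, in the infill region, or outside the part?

infill

At z = 9.8 mm: the r=7.5 cylinder contributes a regular 24-gon of circumradius 7.5. Overall, the cross-section is a single solid region. The nearest boundary edge runs (3.75, -6.50)→(5.30, -5.30); distance from the point to it = 3.77 mm. The point is inside the cross-section and 3.77 mm from the nearest boundary — more than the 1.6 mm shell width (4 × 0.4), so it's in the infill interior.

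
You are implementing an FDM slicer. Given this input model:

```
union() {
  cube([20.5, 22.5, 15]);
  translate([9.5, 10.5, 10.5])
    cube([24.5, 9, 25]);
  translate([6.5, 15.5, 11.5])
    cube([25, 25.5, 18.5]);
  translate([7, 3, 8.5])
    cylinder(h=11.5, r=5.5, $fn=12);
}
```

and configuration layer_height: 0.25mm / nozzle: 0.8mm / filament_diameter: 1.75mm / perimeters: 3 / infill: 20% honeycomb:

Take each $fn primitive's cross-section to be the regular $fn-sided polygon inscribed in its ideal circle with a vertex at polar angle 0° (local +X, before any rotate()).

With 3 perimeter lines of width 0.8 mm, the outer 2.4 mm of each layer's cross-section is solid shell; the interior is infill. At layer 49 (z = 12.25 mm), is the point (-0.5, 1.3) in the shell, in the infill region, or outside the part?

outside

At z = 12.25 mm: the 20.5×22.5 cube contributes its full rectangle; the cube at (9.5, 10.5) is present — its section is the full 24.5×9 rectangle; the cube at (6.5, 15.5) (footprint 25×25.5) is included at this height; the cylinder at (7, 3): section is a regular 12-gon, circumradius r=5.5; Taking the union: the regions partially overlap (shared area 316.92 mm²), so overlapping operands fuse into one piece — 1 connected region. Overall, the cross-section is a single solid region. The nearest boundary edge runs (0.00, 0.00)→(0.00, 22.50); distance from the point to it = 0.50 mm. The point is not inside any of the regions above, so it lies outside the cross-section (0.50 mm from the nearest boundary).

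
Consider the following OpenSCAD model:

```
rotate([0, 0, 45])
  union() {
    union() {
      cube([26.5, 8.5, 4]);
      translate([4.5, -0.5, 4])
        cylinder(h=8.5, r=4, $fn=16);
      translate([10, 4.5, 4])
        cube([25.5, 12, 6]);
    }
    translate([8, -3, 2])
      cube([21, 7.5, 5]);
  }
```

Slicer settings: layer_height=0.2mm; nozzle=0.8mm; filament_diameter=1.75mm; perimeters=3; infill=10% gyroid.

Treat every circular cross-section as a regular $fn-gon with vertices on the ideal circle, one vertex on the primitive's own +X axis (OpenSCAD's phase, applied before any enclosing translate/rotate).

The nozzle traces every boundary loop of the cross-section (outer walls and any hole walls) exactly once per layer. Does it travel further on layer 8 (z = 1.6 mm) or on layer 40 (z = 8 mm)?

Layer 8 (z = 1.6): the 26.5×8.5 cube contributes its full rectangle (perimeter 70.00 mm); the cylinder at (4.5, -0.5) is not intersected at this z (z outside [4, 12.5]); the cube at (10, 4.5) does not reach this height (z outside [4, 10]); Merging all regions: only the 26.5×8.5 cube is present, so the union is just that shape — boundary = 70.00 mm; the cube at (8, -3) is absent (z outside [2, 7]); Combining (union): only that combined region is present, so the union is just that shape — boundary = 70.00 mm; (whole slice rotated 45° about Z — lengths, areas and connectivity unchanged). So its perimeter = 70.00 mm. Layer 40 (z = 8): the cube does not reach this height (z outside [0, 4]); the r=4 cylinder at (4.5, -0.5) contributes a regular 16-gon of circumradius 4 (perimeter = 2·16·4.000·sin(180°/16) = 24.97 mm); the cube at (10, 4.5) is present — its section is the full 25.5×12 rectangle (perimeter 75.00 mm); Merging all regions: the 2 present regions are separate (no shared area or edge), so areas and boundary lengths simply add and each stays a separate island — boundary = 99.97 mm; the cube at (8, -3) is absent (z outside [2, 7]); Combining (union): only the result so far is present, so the union is just that shape — boundary = 99.97 mm; (whole slice rotated 45° about Z — lengths, areas and connectivity unchanged). So its perimeter = 99.97 mm. Layer 40 is larger (99.97 vs 70.00 mm).

layer 40 (z = 8 mm)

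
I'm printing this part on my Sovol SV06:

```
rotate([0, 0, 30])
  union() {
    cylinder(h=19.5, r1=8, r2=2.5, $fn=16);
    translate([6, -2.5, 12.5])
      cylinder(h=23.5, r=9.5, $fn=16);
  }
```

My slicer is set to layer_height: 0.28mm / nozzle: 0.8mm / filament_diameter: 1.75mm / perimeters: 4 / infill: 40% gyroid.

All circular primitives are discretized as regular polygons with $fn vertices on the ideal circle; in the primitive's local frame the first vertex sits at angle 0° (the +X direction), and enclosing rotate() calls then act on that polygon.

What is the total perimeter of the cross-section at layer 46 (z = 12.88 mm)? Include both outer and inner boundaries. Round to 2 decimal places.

60.67 mm

At z = 12.88 mm: the cone: at t=0.661 of its height the radius interpolates to r₁+(r₂−r₁)t = 4.367, giving a regular 16-gon of that circumradius (perimeter = 2·16·4.367·sin(180°/16) = 27.26 mm); the r=9.5 cylinder at (6, -2.5) gives a regular 16-gon of circumradius 9.5 (constant along its height) (perimeter = 2·16·9.500·sin(180°/16) = 59.31 mm); Taking the union: the regions partially overlap (shared area 50.51 mm²), so the edge portions inside another operand are dropped and the merged outline is re-measured after clipping — boundary = 60.67 mm; (rotated 30° about Z; rotation is an isometry so areas/perimeters/island counts are preserved). Overall, the cross-section is a single solid region. Total boundary length (outer) = 60.67 mm.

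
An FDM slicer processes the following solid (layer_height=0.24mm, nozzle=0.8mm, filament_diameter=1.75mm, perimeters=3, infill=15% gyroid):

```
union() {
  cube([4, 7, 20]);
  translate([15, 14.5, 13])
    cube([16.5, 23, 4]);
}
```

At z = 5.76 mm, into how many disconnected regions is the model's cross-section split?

At z = 5.76 mm: the cube (footprint 4×7) is included at this height; the cube at (15, 14.5) is not intersected at this z (z outside [13, 17]); Merging all regions: only the 4×7 cube is present, so the union is just that shape — 1 connected region. The result has 1 disconnected region.

1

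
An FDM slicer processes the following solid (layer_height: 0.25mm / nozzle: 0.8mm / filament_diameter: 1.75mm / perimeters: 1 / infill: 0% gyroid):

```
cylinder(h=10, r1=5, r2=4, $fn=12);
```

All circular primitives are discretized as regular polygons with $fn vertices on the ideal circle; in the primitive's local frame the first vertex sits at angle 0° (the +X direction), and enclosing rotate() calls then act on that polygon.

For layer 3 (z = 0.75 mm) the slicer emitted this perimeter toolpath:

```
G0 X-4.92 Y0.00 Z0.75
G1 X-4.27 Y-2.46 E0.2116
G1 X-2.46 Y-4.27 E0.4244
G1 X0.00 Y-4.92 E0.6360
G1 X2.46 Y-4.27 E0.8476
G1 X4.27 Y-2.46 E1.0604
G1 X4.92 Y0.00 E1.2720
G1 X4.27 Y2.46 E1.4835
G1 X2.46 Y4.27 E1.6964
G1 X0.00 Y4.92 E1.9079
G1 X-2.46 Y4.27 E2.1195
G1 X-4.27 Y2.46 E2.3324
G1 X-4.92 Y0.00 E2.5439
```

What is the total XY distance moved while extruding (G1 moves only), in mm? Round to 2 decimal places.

Sum the Euclidean lengths of each G1 segment: total = 30.59 mm.

30.59 mm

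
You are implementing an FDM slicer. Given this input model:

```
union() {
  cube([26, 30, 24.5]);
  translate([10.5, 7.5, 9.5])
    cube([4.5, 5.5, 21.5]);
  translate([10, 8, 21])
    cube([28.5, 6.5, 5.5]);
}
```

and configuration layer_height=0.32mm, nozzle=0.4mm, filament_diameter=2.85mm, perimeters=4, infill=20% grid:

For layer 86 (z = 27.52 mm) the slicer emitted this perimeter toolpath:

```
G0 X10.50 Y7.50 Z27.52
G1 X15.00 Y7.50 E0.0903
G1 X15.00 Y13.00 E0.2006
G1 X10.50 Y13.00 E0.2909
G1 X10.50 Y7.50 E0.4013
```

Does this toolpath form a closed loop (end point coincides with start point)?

yes

Start point (G0): (10.50, 7.50). End point (last G1): the path returns to the start — closed.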